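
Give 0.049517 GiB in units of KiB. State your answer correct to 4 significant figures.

1 gibibyte = 1.04858e+6 KiB.
0.049517 × 1.04858e+6 ≈ 51920 KiB.

51920 KiB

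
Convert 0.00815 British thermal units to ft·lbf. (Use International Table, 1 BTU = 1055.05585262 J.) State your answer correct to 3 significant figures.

6.34 ft·lbf

1 BTU = 778.169 ft·lbf.
So 0.00815 × 778.169 ≈ 6.34 ft·lbf.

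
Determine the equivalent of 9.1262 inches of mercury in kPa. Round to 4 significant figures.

1 inch of mercury = 3.38639 kPa.
Then 9.1262 × 3.38639 ≈ 30.90 kPa.

30.90 kPa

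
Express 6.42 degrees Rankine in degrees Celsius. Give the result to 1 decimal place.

°R = (°C + 273.15) × 9/5.
Applying the formula gives -269.6 °C.

-269.6 degrees Celsius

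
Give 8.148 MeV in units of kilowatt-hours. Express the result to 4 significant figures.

1 MeV = 4.45049e-20 kWh.
Then 8.148 × 4.45049e-20 ≈ 3.626e-19 kWh.

3.626e-19 kWh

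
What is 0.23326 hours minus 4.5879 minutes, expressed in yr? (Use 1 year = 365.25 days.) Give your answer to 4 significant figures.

0.23326 h = 2.66096 × 10^-5 yr and 4.5879 min = 8.72291 × 10^-6 yr.
2.66096 × 10^-5 − 8.72291 × 10^-6 ≈ 1.789 × 10^-5 yr.

1.789 × 10^-5 years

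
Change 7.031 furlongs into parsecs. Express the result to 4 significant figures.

1 furlong = 6.51941e-15 parsecs.
So 7.031 × 6.51941e-15 ≈ 4.584e-14 pc.

4.584e-14 pc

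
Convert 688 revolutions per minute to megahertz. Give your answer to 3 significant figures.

1.15e-5 MHz

1 revolution per minute = 1.66667e-8 MHz.
So 688 × 1.66667e-8 ≈ 1.15e-5 MHz.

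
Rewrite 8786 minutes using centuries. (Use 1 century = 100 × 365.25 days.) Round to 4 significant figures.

0.0001670 century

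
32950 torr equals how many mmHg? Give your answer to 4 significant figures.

32950 mmHg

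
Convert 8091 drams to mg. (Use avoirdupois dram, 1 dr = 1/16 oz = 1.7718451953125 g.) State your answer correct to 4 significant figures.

1 dr = 1771.85 mg.
8091 × 1771.85 ≈ 1.434 × 10^7 mg.

1.434 × 10^7 milligrams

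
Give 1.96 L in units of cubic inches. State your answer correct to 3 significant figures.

120 in³

1 liter = 61.0237 in³.
So 1.96 × 61.0237 ≈ 120 in³.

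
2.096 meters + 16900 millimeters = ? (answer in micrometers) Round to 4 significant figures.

1.900 × 10^7 μm

2.096 m = 2.09600 × 10^6 μm and 16900 mm = 1.69000 × 10^7 μm.
2.09600 × 10^6 + 1.69000 × 10^7 ≈ 1.900 × 10^7 μm.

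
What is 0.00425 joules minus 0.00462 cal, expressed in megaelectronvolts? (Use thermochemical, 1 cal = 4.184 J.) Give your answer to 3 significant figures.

0.00425 J = 2.65264e+10 MeV and 0.00462 cal = 1.20649e+11 MeV.
2.65264e+10 − 1.20649e+11 ≈ -9.41e+10 MeV.

-9.41e+10 megaelectronvolts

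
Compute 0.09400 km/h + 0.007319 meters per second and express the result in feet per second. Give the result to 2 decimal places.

0.11 ft/s

0.09400 km/h = 0.0856664 ft/s and 0.007319 m/s = 0.0240125 ft/s.
0.0856664 + 0.0240125 ≈ 0.11 ft/s.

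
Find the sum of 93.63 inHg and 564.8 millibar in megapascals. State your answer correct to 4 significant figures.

0.3735 MPa

93.63 inHg = 0.317068 MPa and 564.8 mbar = 0.0564800 MPa.
0.317068 + 0.0564800 ≈ 0.3735 MPa.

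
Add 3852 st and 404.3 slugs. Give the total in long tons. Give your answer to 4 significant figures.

3852 st = 24.0750 long ton and 404.3 slug = 5.80713 long ton.
24.0750 + 5.80713 ≈ 29.88 long ton.

29.88 long tons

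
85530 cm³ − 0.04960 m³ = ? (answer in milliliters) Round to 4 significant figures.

35930 mL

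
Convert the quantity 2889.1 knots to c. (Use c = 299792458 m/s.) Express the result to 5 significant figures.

4.9577e-6 c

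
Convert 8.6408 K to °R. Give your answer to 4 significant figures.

15.55 °R

°R = K × 9/5.
Applying the formula gives 15.55 °R.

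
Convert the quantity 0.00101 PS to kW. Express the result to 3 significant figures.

0.000743 kW

1 PS = 0.735499 kilowatts.
So 0.00101 × 0.735499 ≈ 0.000743 kW.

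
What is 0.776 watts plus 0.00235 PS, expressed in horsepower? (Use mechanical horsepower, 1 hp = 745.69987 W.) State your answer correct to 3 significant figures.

0.00336 hp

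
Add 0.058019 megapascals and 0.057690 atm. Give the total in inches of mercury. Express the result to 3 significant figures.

0.058019 MPa = 17.1330 inHg and 0.057690 atm = 1.72616 inHg.
17.1330 + 1.72616 ≈ 18.9 inHg.

18.9 inches of mercury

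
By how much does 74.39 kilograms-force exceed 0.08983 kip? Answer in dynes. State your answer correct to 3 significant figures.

3.30 × 10^7 dyn

74.39 kgf = 7.29517 × 10^7 dyn and 0.08983 kip = 3.99584 × 10^7 dyn.
7.29517 × 10^7 − 3.99584 × 10^7 ≈ 3.30 × 10^7 dyn.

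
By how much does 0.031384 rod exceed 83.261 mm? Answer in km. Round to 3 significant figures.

7.46e-5 km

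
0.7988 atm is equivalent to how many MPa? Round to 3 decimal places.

0.081 MPa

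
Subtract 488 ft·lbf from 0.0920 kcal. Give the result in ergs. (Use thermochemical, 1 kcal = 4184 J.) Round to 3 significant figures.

0.0920 kcal = 3.84928e+9 erg and 488 ft·lbf = 6.61639e+9 erg.
3.84928e+9 − 6.61639e+9 ≈ -2.77e+9 erg.

-2.77e+9 erg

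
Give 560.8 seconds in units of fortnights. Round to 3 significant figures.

1 second = 8.26720 × 10^-7 fortnights.
Thus 560.8 × 8.26720 × 10^-7 ≈ 0.000464 fortnight.

0.000464 fortnight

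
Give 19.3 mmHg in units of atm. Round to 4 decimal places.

0.0254 atmospheres

1 millimeter of mercury = 0.00131579 atm.
So 19.3 × 0.00131579 ≈ 0.0254 atm.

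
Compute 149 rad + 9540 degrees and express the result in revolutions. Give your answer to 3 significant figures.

50.2 rev

149 rad = 23.7141 rev and 9540 ° = 26.5000 rev.
23.7141 + 26.5000 ≈ 50.2 rev.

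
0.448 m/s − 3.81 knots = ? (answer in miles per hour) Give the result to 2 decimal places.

-3.38 mph

0.448 m/s = 1.00215 mph and 3.81 kn = 4.38447 mph.
1.00215 − 4.38447 ≈ -3.38 mph.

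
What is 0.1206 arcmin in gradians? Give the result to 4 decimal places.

0.0022 gradians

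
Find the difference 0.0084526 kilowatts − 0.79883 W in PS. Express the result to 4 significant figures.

0.01041 PS

0.0084526 kW = 0.0114923 PS and 0.79883 W = 0.00108611 PS.
0.0114923 − 0.00108611 ≈ 0.01041 PS.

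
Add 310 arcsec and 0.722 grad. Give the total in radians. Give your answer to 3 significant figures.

0.0128 rad

310 arcsec = 0.00150292 rad and 0.722 grad = 0.0113411 rad.
0.00150292 + 0.0113411 ≈ 0.0128 rad.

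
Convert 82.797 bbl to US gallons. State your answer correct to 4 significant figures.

3477 US gal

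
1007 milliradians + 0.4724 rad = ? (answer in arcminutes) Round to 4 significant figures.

1007 mrad = 3461.81 arcmin and 0.4724 rad = 1623.99 arcmin.
3461.81 + 1623.99 ≈ 5086 arcmin.

5086 arcminutes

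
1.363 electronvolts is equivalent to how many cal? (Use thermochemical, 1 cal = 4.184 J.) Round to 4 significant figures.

1 eV = 3.82929e-20 cal.
1.363 × 3.82929e-20 ≈ 5.219e-20 cal.

5.219e-20 calories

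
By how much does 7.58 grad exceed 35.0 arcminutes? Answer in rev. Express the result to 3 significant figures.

7.58 grad = 0.0189500 rev and 35.0 arcmin = 0.00162037 rev.
0.0189500 − 0.00162037 ≈ 0.0173 rev.

0.0173 revolutions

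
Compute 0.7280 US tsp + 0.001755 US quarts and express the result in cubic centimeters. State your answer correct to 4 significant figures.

5.249 cm³

0.7280 US tsp = 3.58825 cm³ and 0.001755 US qt = 1.66085 cm³.
3.58825 + 1.66085 ≈ 5.249 cm³.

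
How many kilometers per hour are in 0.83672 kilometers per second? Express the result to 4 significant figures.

1 km/s = 3600.00 km/h.
0.83672 × 3600.00 ≈ 3012 km/h.

3012 km/h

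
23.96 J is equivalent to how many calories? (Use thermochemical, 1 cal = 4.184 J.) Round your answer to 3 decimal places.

1 J = 0.239006 cal.
23.96 × 0.239006 ≈ 5.727 cal.

5.727 cal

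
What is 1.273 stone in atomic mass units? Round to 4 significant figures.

4.868 × 10^27 u

1 stone = 3.82424 × 10^27 atomic mass units.
1.273 × 3.82424 × 10^27 ≈ 4.868 × 10^27 u.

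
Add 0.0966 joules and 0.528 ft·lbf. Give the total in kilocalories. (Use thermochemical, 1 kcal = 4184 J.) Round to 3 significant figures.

0.0966 J = 2.30880e-5 kcal and 0.528 ft·lbf = 0.000171097 kcal.
2.30880e-5 + 0.000171097 ≈ 0.000194 kcal.

0.000194 kilocalories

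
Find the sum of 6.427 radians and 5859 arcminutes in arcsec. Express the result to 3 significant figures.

1.68e+6 arcseconds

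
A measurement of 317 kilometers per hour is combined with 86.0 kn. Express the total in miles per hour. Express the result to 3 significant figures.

317 km/h = 196.975 mph and 86.0 kn = 98.9670 mph.
196.975 + 98.9670 ≈ 296 mph.

296 mph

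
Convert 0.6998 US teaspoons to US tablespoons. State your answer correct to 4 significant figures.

0.2333 US tbsp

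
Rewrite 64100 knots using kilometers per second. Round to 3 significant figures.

33.0 kilometers per second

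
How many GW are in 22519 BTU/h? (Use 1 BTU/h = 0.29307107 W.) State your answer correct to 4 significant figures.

1 BTU per hour = 2.93071 × 10^-10 gigawatts.
Thus 22519 × 2.93071 × 10^-10 ≈ 6.600 × 10^-6 GW.

6.600 × 10^-6 GW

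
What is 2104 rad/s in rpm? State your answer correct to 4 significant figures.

20090 revolutions per minute

1 radian per second = 9.54930 revolutions per minute.
Thus 2104 × 9.54930 ≈ 20090 rpm.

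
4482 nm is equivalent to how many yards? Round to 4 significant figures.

4.902 × 10^-6 yd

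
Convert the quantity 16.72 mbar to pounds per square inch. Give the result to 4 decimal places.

0.2425 pounds per square inch

1 mbar = 0.0145038 psi.
Thus 16.72 × 0.0145038 ≈ 0.2425 psi.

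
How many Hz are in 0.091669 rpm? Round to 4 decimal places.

0.0015 hertz

1 revolution per minute = 0.0166667 hertz.
So 0.091669 × 0.0166667 ≈ 0.0015 Hz.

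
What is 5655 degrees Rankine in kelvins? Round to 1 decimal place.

3141.7 K

°R = K × 9/5.
Applying the formula gives 3141.7 K.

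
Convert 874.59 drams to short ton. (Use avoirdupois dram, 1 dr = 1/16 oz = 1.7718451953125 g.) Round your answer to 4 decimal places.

1 dram = 1.953125 × 10^-6 short tons.
So 874.59 × 1.953125 × 10^-6 ≈ 0.0017 short ton.

0.0017 short ton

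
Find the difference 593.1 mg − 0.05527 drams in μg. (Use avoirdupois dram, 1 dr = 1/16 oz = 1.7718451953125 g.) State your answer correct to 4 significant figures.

495200 micrograms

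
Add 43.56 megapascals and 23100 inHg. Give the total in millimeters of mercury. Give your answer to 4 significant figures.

913500 mmHg

43.56 MPa = 326727 mmHg and 23100 inHg = 586740 mmHg.
326727 + 586740 ≈ 913500 mmHg.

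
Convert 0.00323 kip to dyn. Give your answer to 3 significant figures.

1 kip = 4.44822e+8 dyn.
Then 0.00323 × 4.44822e+8 ≈ 1.44e+6 dyn.

1.44e+6 dyn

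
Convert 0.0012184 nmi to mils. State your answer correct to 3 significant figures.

88800 mil

1 nmi = 7.29134e+7 mil.
Then 0.0012184 × 7.29134e+7 ≈ 88800 mil.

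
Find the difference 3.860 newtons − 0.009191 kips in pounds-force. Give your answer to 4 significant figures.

-8.323 pounds-force

3.860 N = 0.867763 lbf and 0.009191 kip = 9.19100 lbf.
0.867763 − 9.19100 ≈ -8.323 lbf.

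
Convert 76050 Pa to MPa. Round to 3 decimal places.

0.076 megapascals

1 Pa = 1.00000e-6 megapascals.
So 76050 × 1.00000e-6 ≈ 0.076 MPa.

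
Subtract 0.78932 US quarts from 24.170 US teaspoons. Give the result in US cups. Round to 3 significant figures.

-2.65 US cup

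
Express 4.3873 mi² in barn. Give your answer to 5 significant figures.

1.1363 × 10^35 barns

1 square mile = 2.58999 × 10^34 barns.
4.3873 × 2.58999 × 10^34 ≈ 1.1363 × 10^35 barn.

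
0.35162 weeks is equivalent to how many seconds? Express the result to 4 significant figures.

212700 s

1 week = 604800 s.
Then 0.35162 × 604800 ≈ 212700 s.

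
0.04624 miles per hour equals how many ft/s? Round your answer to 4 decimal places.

1 mph = 1.46667 feet per second.
0.04624 × 1.46667 ≈ 0.0678 ft/s.

0.0678 ft/s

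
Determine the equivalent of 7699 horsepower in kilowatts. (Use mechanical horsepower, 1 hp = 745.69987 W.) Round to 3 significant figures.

1 horsepower = 0.745700 kW.
7699 × 0.745700 ≈ 5740 kW.

5740 kW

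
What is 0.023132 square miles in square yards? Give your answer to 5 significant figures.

1 square mile = 3.09760 × 10^6 yd².
So 0.023132 × 3.09760 × 10^6 ≈ 71654 yd².

71654 yd²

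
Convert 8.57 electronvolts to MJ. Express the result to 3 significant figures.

1.37e-24 megajoules

1 electronvolt = 1.60218e-25 megajoules.
So 8.57 × 1.60218e-25 ≈ 1.37e-24 MJ.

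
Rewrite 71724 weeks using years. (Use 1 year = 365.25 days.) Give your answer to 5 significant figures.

1 week = 0.0191650 yr.
71724 × 0.0191650 ≈ 1374.6 yr.

1374.6 years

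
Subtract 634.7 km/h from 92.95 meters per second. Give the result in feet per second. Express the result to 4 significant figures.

-273.5 ft/s

92.95 m/s = 304.954 ft/s and 634.7 km/h = 578.430 ft/s.
304.954 − 578.430 ≈ -273.5 ft/s.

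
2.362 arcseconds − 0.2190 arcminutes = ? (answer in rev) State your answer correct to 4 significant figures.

2.362 arcsec = 1.82253e-6 rev and 0.2190 arcmin = 1.01389e-5 rev.
1.82253e-6 − 1.01389e-5 ≈ -8.316e-6 rev.

-8.316e-6 rev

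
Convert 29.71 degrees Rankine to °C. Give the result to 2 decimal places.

°R = (°C + 273.15) × 9/5.
Applying the formula gives -256.64 °C.

-256.64 degrees Celsius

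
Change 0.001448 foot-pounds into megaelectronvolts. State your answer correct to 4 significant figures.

1.225 × 10^10 megaelectronvolts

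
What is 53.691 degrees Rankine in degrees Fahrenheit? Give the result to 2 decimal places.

-405.98 °F

°R = °F + 459.67.
Applying the formula gives -405.98 °F.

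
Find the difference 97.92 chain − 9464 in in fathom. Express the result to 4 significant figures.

97.92 chain = 1077.12 fathom and 9464 in = 131.444 fathom.
1077.12 − 131.444 ≈ 945.7 fathom.

945.7 fathoms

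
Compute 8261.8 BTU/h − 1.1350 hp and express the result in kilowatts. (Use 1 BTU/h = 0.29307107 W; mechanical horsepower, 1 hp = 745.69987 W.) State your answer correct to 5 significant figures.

8261.8 BTU/h = 2.42129 kW and 1.1350 hp = 0.846369 kW.
2.42129 − 0.846369 ≈ 1.5749 kW.

1.5749 kW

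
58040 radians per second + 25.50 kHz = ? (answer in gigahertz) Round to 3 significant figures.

58040 rad/s = 9.23735e-6 GHz and 25.50 kHz = 2.55000e-5 GHz.
9.23735e-6 + 2.55000e-5 ≈ 3.47e-5 GHz.

3.47e-5 gigahertz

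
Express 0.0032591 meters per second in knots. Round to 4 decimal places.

1 m/s = 1.94384 kn.
0.0032591 × 1.94384 ≈ 0.0063 kn.

0.0063 kn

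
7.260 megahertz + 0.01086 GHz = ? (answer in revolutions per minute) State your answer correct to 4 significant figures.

7.260 MHz = 4.35600 × 10^8 rpm and 0.01086 GHz = 6.51600 × 10^8 rpm.
4.35600 × 10^8 + 6.51600 × 10^8 ≈ 1.087 × 10^9 rpm.

1.087 × 10^9 rpm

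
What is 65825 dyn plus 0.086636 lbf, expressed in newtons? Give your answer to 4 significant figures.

1.044 N

65825 dyn = 0.658250 N and 0.086636 lbf = 0.385376 N.
0.658250 + 0.385376 ≈ 1.044 N.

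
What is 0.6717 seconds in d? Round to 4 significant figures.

7.774e-6 d

1 s = 1.15741e-5 d.
So 0.6717 × 1.15741e-5 ≈ 7.774e-6 d.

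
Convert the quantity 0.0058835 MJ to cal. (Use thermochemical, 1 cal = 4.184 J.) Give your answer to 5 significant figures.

1 MJ = 239006 cal.
0.0058835 × 239006 ≈ 1406.2 cal.

1406.2 cal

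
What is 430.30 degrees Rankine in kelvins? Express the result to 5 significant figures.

239.06 kelvins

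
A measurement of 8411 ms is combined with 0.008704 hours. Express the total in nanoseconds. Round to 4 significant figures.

3.975e+10 ns

8411 ms = 8.41100e+9 ns and 0.008704 h = 3.13344e+10 ns.
8.41100e+9 + 3.13344e+10 ≈ 3.975e+10 ns.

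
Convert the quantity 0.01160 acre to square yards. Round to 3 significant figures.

1 acre = 4840.00 square yards.
So 0.01160 × 4840.00 ≈ 56.1 yd².

56.1 yd²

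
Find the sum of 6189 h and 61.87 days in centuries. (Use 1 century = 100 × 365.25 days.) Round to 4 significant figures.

6189 h = 0.00706023 century and 61.87 d = 0.00169391 century.
0.00706023 + 0.00169391 ≈ 0.008754 century.

0.008754 centuries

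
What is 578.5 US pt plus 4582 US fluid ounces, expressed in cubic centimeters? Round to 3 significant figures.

409000 cm³

578.5 US pt = 273733 cm³ and 4582 US fl oz = 135506 cm³.
273733 + 135506 ≈ 409000 cm³.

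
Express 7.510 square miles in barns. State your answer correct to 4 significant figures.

1 square mile = 2.58999 × 10^34 barn.
So 7.510 × 2.58999 × 10^34 ≈ 1.945 × 10^35 barn.

1.945 × 10^35 barns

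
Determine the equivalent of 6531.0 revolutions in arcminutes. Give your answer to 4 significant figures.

1.411e+8 arcminutes

1 rev = 21600.0 arcmin.
6531.0 × 21600.0 ≈ 1.411e+8 arcmin.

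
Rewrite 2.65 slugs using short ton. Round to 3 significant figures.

1 slug = 0.0160870 short ton.
So 2.65 × 0.0160870 ≈ 0.0426 short ton.

0.0426 short tons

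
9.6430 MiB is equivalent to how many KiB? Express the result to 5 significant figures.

9874.4 KiB

1 MiB = 1024.00 KiB.
Thus 9.6430 × 1024.00 ≈ 9874.4 KiB.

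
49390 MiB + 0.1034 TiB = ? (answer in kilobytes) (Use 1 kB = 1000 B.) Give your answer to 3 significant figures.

1.65e+8 kilobytes

49390 MiB = 5.17892e+7 kB and 0.1034 TiB = 1.13690e+8 kB.
5.17892e+7 + 1.13690e+8 ≈ 1.65e+8 kB.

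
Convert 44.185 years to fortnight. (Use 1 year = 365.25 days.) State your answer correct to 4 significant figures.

1153 fortnight

1 year = 26.0893 fortnight.
Thus 44.185 × 26.0893 ≈ 1153 fortnight.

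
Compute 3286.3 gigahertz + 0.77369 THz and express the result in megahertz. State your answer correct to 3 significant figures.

3286.3 GHz = 3.28630 × 10^6 MHz and 0.77369 THz = 773690 MHz.
3.28630 × 10^6 + 773690 ≈ 4.06 × 10^6 MHz.

4.06 × 10^6 MHz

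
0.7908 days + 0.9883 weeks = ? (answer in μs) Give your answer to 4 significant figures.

0.7908 d = 6.83251 × 10^10 μs and 0.9883 wk = 5.97724 × 10^11 μs.
6.83251 × 10^10 + 5.97724 × 10^11 ≈ 6.660 × 10^11 μs.

6.660 × 10^11 μs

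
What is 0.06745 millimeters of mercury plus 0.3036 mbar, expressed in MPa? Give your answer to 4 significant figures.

3.935e-5 MPa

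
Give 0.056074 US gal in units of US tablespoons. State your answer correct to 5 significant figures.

1 US gallon = 256.000 US tbsp.
Thus 0.056074 × 256.000 ≈ 14.355 US tbsp.

14.355 US tablespoons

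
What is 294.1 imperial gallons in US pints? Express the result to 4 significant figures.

1 imp gal = 9.60760 US pints.
Then 294.1 × 9.60760 ≈ 2826 US pt.

2826 US pints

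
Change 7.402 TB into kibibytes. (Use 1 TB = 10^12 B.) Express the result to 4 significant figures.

1 terabyte = 9.765625 × 10^8 kibibytes.
Thus 7.402 × 9.765625 × 10^8 ≈ 7.229 × 10^9 KiB.

7.229 × 10^9 kibibytes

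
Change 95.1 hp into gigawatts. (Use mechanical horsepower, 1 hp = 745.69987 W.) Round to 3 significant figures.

7.09 × 10^-5 GW

1 hp = 7.45700 × 10^-7 gigawatts.
So 95.1 × 7.45700 × 10^-7 ≈ 7.09 × 10^-5 GW.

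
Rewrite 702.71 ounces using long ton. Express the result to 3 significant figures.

1 oz = 2.79018 × 10^-5 long ton.
Thus 702.71 × 2.79018 × 10^-5 ≈ 0.0196 long ton.

0.0196 long ton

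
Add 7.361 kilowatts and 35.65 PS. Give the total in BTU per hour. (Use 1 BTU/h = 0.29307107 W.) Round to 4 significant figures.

114600 BTU/h

7.361 kW = 25116.8 BTU/h and 35.65 PS = 89468.2 BTU/h.
25116.8 + 89468.2 ≈ 114600 BTU/h.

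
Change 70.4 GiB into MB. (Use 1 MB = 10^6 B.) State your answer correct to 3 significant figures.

75600 megabytes

1 gibibyte = 1073.74 MB.
70.4 × 1073.74 ≈ 75600 MB.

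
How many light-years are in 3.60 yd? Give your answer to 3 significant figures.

1 yd = 9.66522e-17 light-years.
So 3.60 × 9.66522e-17 ≈ 3.48e-16 ly.

3.48e-16 light-years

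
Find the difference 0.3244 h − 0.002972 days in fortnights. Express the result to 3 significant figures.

0.000753 fortnight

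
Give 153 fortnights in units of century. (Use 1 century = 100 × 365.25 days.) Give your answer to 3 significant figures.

1 fortnight = 0.000383299 centuries.
So 153 × 0.000383299 ≈ 0.0586 century.

0.0586 century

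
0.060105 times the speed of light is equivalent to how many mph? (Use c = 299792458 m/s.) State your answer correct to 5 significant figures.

1 c = 6.70617 × 10^8 mph.
So 0.060105 × 6.70617 × 10^8 ≈ 4.0307 × 10^7 mph.

4.0307 × 10^7 miles per hour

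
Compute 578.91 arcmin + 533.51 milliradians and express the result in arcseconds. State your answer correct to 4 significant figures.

578.91 arcmin = 34734.6 arcsec and 533.51 mrad = 110044 arcsec.
34734.6 + 110044 ≈ 144800 arcsec.

144800 arcsec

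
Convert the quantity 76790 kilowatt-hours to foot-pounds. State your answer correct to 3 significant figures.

1 kWh = 2.65522e+6 foot-pounds.
76790 × 2.65522e+6 ≈ 2.04e+11 ft·lbf.

2.04e+11 ft·lbf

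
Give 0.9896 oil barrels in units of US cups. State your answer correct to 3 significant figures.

665 US cup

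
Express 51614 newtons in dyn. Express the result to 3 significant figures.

5.16 × 10^9 dyn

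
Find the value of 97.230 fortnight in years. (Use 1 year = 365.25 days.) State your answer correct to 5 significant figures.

3.7268 yr

1 fortnight = 0.0383299 yr.
Thus 97.230 × 0.0383299 ≈ 3.7268 yr.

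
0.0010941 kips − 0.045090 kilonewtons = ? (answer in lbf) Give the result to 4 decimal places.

0.0010941 kip = 1.09410 lbf and 0.045090 kN = 10.1366 lbf.
1.09410 − 10.1366 ≈ -9.0425 lbf.

-9.0425 lbf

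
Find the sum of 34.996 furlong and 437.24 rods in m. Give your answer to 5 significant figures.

34.996 furlong = 7040.075 m and 437.24 rod = 2198.967 m.
7040.075 + 2198.967 ≈ 9239.0 m.

9239.0 meters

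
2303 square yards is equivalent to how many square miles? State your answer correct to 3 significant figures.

1 yd² = 3.22831 × 10^-7 mi².
So 2303 × 3.22831 × 10^-7 ≈ 0.000743 mi².

0.000743 square miles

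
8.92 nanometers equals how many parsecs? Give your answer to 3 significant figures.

1 nm = 3.24078 × 10^-26 pc.
Thus 8.92 × 3.24078 × 10^-26 ≈ 2.89 × 10^-25 pc.

2.89 × 10^-25 pc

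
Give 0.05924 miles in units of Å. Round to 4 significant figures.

1 mi = 1.60934e+13 Å.
Then 0.05924 × 1.60934e+13 ≈ 9.534e+11 Å.

9.534e+11 Å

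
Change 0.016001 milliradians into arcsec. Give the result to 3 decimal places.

3.300 arcsec

1 milliradian = 206.265 arcseconds.
So 0.016001 × 206.265 ≈ 3.300 arcsec.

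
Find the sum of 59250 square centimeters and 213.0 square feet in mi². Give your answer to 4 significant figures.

9.928e-6 mi²

59250 cm² = 2.28766e-6 mi² and 213.0 ft² = 7.64032e-6 mi².
2.28766e-6 + 7.64032e-6 ≈ 9.928e-6 mi².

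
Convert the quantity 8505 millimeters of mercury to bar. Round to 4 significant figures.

11.34 bar

1 mmHg = 0.00133322 bar.
So 8505 × 0.00133322 ≈ 11.34 bar.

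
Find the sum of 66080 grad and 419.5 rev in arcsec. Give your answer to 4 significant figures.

66080 grad = 2.14099 × 10^8 arcsec and 419.5 rev = 5.43672 × 10^8 arcsec.
2.14099 × 10^8 + 5.43672 × 10^8 ≈ 7.578 × 10^8 arcsec.

7.578 × 10^8 arcseconds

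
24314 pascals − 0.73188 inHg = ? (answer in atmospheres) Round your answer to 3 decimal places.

0.216 atmospheres

24314 Pa = 0.239961 atm and 0.73188 inHg = 0.0244602 atm.
0.239961 − 0.0244602 ≈ 0.216 atm.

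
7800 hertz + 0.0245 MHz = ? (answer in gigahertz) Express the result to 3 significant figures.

7800 Hz = 7.80000 × 10^-6 GHz and 0.0245 MHz = 2.45000 × 10^-5 GHz.
7.80000 × 10^-6 + 2.45000 × 10^-5 ≈ 3.23 × 10^-5 GHz.

3.23 × 10^-5 GHz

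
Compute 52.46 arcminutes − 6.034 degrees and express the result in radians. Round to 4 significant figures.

52.46 arcmin = 0.0152600 rad and 6.034 ° = 0.105313 rad.
0.0152600 − 0.105313 ≈ -0.09005 rad.

-0.09005 rad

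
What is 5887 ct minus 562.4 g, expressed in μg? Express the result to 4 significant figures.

5887 ct = 1.17740 × 10^9 μg and 562.4 g = 5.62400 × 10^8 μg.
1.17740 × 10^9 − 5.62400 × 10^8 ≈ 6.150 × 10^8 μg.

6.150 × 10^8 μg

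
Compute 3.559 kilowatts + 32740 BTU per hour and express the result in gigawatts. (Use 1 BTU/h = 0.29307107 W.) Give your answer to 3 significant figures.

3.559 kW = 3.55900 × 10^-6 GW and 32740 BTU/h = 9.59515 × 10^-6 GW.
3.55900 × 10^-6 + 9.59515 × 10^-6 ≈ 1.32 × 10^-5 GW.

1.32 × 10^-5 GW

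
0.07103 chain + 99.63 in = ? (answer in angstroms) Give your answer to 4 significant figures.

0.07103 chain = 1.428896e+10 Å and 99.63 in = 2.530602e+10 Å.
1.428896e+10 + 2.530602e+10 ≈ 3.959e+10 Å.

3.959e+10 Å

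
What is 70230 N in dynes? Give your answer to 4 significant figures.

7.023 × 10^9 dyn

1 N = 100000 dyn.
Thus 70230 × 100000 ≈ 7.023 × 10^9 dyn.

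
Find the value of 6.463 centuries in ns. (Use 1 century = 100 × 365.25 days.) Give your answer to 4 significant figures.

1 century = 3.15576 × 10^18 ns.
Then 6.463 × 3.15576 × 10^18 ≈ 2.040 × 10^19 ns.

2.040 × 10^19 ns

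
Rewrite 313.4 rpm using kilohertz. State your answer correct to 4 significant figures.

0.005223 kilohertz

1 revolution per minute = 1.66667 × 10^-5 kHz.
So 313.4 × 1.66667 × 10^-5 ≈ 0.005223 kHz.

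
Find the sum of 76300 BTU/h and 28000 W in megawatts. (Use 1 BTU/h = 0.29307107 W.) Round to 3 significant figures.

0.0504 megawatts

76300 BTU/h = 0.0223613 MW and 28000 W = 0.0280000 MW.
0.0223613 + 0.0280000 ≈ 0.0504 MW.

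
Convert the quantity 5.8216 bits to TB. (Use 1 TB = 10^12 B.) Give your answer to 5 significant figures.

7.2770 × 10^-13 TB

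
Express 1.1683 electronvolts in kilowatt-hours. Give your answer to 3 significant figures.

1 eV = 4.45049e-26 kWh.
So 1.1683 × 4.45049e-26 ≈ 5.20e-26 kWh.

5.20e-26 kWh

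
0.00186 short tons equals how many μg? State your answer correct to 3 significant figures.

1.69 × 10^9 micrograms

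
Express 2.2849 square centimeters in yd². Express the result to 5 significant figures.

1 cm² = 0.000119599 square yards.
So 2.2849 × 0.000119599 ≈ 0.00027327 yd².

0.00027327 yd²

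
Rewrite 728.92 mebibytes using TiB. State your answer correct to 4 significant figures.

0.0006952 tebibytes

1 MiB = 9.53674e-7 TiB.
So 728.92 × 9.53674e-7 ≈ 0.0006952 TiB.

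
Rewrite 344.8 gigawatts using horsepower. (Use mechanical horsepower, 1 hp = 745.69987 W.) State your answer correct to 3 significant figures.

4.62 × 10^8 hp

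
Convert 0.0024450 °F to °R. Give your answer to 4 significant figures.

°R = °F + 459.67.
Applying the formula gives 459.7 °R.

459.7 °R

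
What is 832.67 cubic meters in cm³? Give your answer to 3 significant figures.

1 m³ = 1.00000e+6 cubic centimeters.
Then 832.67 × 1.00000e+6 ≈ 8.33e+8 cm³.

8.33e+8 cubic centimeters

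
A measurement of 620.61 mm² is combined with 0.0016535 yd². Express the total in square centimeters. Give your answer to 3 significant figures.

20.0 cm²

620.61 mm² = 6.20610 cm² and 0.0016535 yd² = 13.8254 cm².
6.20610 + 13.8254 ≈ 20.0 cm².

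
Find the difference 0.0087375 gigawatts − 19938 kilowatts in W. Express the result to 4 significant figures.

-1.120 × 10^7 watts

0.0087375 GW = 8.73750 × 10^6 W and 19938 kW = 1.99380 × 10^7 W.
8.73750 × 10^6 − 1.99380 × 10^7 ≈ -1.120 × 10^7 W.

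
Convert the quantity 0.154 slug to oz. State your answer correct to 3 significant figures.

79.3 oz

1 slug = 514.785 ounces.
So 0.154 × 514.785 ≈ 79.3 oz.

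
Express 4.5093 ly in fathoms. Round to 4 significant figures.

2.333 × 10^16 fathoms

1 ly = 5.17319 × 10^15 fathoms.
Then 4.5093 × 5.17319 × 10^15 ≈ 2.333 × 10^16 fathom.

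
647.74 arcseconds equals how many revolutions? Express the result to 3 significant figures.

0.000500 revolutions

1 arcsec = 7.71605e-7 revolutions.
Thus 647.74 × 7.71605e-7 ≈ 0.000500 rev.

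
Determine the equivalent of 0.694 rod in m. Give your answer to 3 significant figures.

3.49 m

1 rod = 5.02920 meters.
Thus 0.694 × 5.02920 ≈ 3.49 m.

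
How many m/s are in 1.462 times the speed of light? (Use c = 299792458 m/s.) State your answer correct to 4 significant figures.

1 speed of light = 2.99792e+8 m/s.
So 1.462 × 2.99792e+8 ≈ 4.383e+8 m/s.

4.383e+8 m/s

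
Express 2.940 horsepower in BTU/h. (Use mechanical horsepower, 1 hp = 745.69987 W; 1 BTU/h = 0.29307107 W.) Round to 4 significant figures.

7481 BTU/h

1 hp = 2544.43 BTU/h.
So 2.940 × 2544.43 ≈ 7481 BTU/h.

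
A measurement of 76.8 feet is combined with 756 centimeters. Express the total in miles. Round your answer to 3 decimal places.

76.8 ft = 0.0145455 mi and 756 cm = 0.00469757 mi.
0.0145455 + 0.00469757 ≈ 0.019 mi.

0.019 miles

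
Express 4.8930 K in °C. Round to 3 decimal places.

-268.257 degrees Celsius

K = °C + 273.15.
Applying the formula gives -268.257 °C.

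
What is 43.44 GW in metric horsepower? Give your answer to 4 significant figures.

5.906 × 10^7 metric horsepower

1 gigawatt = 1.35962 × 10^6 metric horsepower.
Then 43.44 × 1.35962 × 10^6 ≈ 5.906 × 10^7 PS.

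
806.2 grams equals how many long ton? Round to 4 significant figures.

1 gram = 9.84207 × 10^-7 long ton.
So 806.2 × 9.84207 × 10^-7 ≈ 0.0007935 long ton.

0.0007935 long tons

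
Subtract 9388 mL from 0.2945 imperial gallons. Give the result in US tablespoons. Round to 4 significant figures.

0.2945 imp gal = 90.54202 US tbsp and 9388 mL = 634.8921 US tbsp.
90.54202 − 634.8921 ≈ -544.4 US tbsp.

-544.4 US tablespoons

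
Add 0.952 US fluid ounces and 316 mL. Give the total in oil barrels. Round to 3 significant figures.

0.952 US fl oz = 0.000177083 bbl and 316 mL = 0.00198758 bbl.
0.000177083 + 0.00198758 ≈ 0.00216 bbl.

0.00216 oil barrels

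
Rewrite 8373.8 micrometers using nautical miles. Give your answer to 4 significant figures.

1 micrometer = 5.39957 × 10^-10 nmi.
So 8373.8 × 5.39957 × 10^-10 ≈ 4.521 × 10^-6 nmi.

4.521 × 10^-6 nmi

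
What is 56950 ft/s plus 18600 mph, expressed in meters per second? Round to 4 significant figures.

25670 meters per second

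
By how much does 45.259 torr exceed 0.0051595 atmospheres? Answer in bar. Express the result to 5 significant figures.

45.259 torr = 0.0603404 bar and 0.0051595 atm = 0.00522786 bar.
0.0603404 − 0.00522786 ≈ 0.055113 bar.

0.055113 bar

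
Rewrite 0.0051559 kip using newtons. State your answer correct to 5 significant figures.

1 kip = 4448.22 N.
0.0051559 × 4448.22 ≈ 22.935 N.

22.935 newtons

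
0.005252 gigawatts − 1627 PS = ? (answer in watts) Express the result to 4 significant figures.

0.005252 GW = 5.25200 × 10^6 W and 1627 PS = 1.19666 × 10^6 W.
5.25200 × 10^6 − 1.19666 × 10^6 ≈ 4.055 × 10^6 W.

4.055 × 10^6 W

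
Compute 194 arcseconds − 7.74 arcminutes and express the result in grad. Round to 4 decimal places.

194 arcsec = 0.0598765 grad and 7.74 arcmin = 0.143333 grad.
0.0598765 − 0.143333 ≈ -0.0835 grad.

-0.0835 grad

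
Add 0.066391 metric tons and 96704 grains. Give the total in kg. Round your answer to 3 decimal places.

72.657 kg

0.066391 t = 66.3910 kg and 96704 gr = 6.26631 kg.
66.3910 + 6.26631 ≈ 72.657 kg.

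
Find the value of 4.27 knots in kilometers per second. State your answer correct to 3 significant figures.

0.00220 km/s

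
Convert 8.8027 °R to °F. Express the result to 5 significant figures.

°R = °F + 459.67.
Applying the formula gives -450.87 °F.

-450.87 °F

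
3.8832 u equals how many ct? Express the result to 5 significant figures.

3.2241 × 10^-23 carats

1 atomic mass unit = 8.30270 × 10^-24 ct.
3.8832 × 8.30270 × 10^-24 ≈ 3.2241 × 10^-23 ct.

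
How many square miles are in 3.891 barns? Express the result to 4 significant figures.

1.502e-34 square miles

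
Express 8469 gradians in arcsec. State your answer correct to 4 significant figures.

2.744 × 10^7 arcseconds

1 grad = 3240.00 arcsec.
So 8469 × 3240.00 ≈ 2.744 × 10^7 arcsec.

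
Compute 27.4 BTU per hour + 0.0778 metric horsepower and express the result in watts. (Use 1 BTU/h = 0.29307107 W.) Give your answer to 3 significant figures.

27.4 BTU/h = 8.03015 W and 0.0778 PS = 57.2218 W.
8.03015 + 57.2218 ≈ 65.3 W.

65.3 W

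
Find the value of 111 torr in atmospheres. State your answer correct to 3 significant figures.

1 torr = 0.00131579 atm.
Then 111 × 0.00131579 ≈ 0.146 atm.

0.146 atmospheres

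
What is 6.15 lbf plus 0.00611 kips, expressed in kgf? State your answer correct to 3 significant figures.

5.56 kilograms-force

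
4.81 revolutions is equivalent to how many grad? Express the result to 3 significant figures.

1920 grad

1 revolution = 400.000 grad.
4.81 × 400.000 ≈ 1920 grad.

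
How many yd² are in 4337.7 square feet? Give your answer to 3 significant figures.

482 yd²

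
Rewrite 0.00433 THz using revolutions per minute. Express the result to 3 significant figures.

2.60e+11 revolutions per minute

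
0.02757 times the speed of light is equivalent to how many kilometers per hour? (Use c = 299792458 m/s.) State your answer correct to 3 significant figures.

1 c = 1.07925 × 10^9 km/h.
Thus 0.02757 × 1.07925 × 10^9 ≈ 2.98 × 10^7 km/h.

2.98 × 10^7 km/h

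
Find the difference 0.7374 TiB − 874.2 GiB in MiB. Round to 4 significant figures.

-122000 mebibytes

0.7374 TiB = 773220 MiB and 874.2 GiB = 895181 MiB.
773220 − 895181 ≈ -122000 MiB.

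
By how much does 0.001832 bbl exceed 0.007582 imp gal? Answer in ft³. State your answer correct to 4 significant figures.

0.009069 cubic feet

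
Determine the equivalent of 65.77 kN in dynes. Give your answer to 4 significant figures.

1 kilonewton = 1.00000 × 10^8 dyn.
65.77 × 1.00000 × 10^8 ≈ 6.577 × 10^9 dyn.

6.577 × 10^9 dyn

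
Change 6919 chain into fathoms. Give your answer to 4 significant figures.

76110 fathoms

1 chain = 11.0000 fathoms.
Then 6919 × 11.0000 ≈ 76110 fathom.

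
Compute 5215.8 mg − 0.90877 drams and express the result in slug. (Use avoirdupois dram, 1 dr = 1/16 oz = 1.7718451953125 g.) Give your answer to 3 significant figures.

5215.8 mg = 0.000357396 slug and 0.90877 dr = 0.000110334 slug.
0.000357396 − 0.000110334 ≈ 0.000247 slug.

0.000247 slugs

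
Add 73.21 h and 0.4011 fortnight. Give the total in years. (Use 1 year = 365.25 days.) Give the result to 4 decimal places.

73.21 h = 0.00835159 yr and 0.4011 fortnight = 0.0153741 yr.
0.00835159 + 0.0153741 ≈ 0.0237 yr.

0.0237 yr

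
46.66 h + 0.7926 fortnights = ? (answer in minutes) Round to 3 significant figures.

46.66 h = 2799.60 min and 0.7926 fortnight = 15978.8 min.
2799.60 + 15978.8 ≈ 18800 min.

18800 min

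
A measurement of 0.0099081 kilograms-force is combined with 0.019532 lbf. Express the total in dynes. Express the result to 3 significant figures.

0.0099081 kgf = 9716.53 dyn and 0.019532 lbf = 8688.27 dyn.
9716.53 + 8688.27 ≈ 18400 dyn.

18400 dynes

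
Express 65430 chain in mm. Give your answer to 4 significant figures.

1 chain = 20116.8 millimeters.
So 65430 × 20116.8 ≈ 1.316 × 10^9 mm.

1.316 × 10^9 millimeters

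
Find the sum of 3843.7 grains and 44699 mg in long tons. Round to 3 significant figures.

0.000289 long tons

3843.7 gr = 0.000245134 long ton and 44699 mg = 4.39930 × 10^-5 long ton.
0.000245134 + 4.39930 × 10^-5 ≈ 0.000289 long ton.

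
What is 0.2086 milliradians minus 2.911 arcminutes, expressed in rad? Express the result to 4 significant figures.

0.2086 mrad = 0.000208600 rad and 2.911 arcmin = 0.000846776 rad.
0.000208600 − 0.000846776 ≈ -0.0006382 rad.

-0.0006382 rad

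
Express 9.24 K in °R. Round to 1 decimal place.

°R = K × 9/5.
Applying the formula gives 16.6 °R.

16.6 degrees Rankine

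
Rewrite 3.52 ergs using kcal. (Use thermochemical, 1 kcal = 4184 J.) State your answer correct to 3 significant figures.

1 erg = 2.39006e-11 kcal.
So 3.52 × 2.39006e-11 ≈ 8.41e-11 kcal.

8.41e-11 kcal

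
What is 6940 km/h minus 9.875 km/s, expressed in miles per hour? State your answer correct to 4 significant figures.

6940 km/h = 4312.32 mph and 9.875 km/s = 22089.7 mph.
4312.32 − 22089.7 ≈ -17780 mph.

-17780 miles per hour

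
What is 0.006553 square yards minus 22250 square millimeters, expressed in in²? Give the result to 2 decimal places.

-25.99 in²

0.006553 yd² = 8.49269 in² and 22250 mm² = 34.4876 in².
8.49269 − 34.4876 ≈ -25.99 in².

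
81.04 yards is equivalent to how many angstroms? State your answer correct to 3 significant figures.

7.41e+11 Å

1 yard = 9.14400e+9 Å.
Thus 81.04 × 9.14400e+9 ≈ 7.41e+11 Å.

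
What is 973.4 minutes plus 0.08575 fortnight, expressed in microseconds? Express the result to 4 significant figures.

973.4 min = 5.84040e+10 μs and 0.08575 fortnight = 1.03723e+11 μs.
5.84040e+10 + 1.03723e+11 ≈ 1.621e+11 μs.

1.621e+11 μs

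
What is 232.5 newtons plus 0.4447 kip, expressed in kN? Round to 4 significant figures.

232.5 N = 0.232500 kN and 0.4447 kip = 1.97812 kN.
0.232500 + 1.97812 ≈ 2.211 kN.

2.211 kN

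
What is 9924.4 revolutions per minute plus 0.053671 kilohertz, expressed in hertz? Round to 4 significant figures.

219.1 Hz

9924.4 rpm = 165.407 Hz and 0.053671 kHz = 53.6710 Hz.
165.407 + 53.6710 ≈ 219.1 Hz.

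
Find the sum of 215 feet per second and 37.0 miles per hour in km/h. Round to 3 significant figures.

295 km/h

215 ft/s = 235.915 km/h and 37.0 mph = 59.5457 km/h.
235.915 + 59.5457 ≈ 295 km/h.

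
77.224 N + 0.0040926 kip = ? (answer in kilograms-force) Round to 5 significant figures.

77.224 N = 7.87466 kgf and 0.0040926 kip = 1.85637 kgf.
7.87466 + 1.85637 ≈ 9.7310 kgf.

9.7310 kgf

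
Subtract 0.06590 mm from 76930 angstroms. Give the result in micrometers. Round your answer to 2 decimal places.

-58.21 μm

76930 Å = 7.69300 μm and 0.06590 mm = 65.9000 μm.
7.69300 − 65.9000 ≈ -58.21 μm.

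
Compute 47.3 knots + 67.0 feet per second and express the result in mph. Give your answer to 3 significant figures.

100 miles per hour

47.3 kn = 54.4319 mph and 67.0 ft/s = 45.6818 mph.
54.4319 + 45.6818 ≈ 100 mph.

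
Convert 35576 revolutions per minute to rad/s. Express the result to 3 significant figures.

1 revolution per minute = 0.104720 radians per second.
So 35576 × 0.104720 ≈ 3730 rad/s.

3730 rad/s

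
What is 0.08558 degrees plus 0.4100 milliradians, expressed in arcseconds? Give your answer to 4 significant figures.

392.7 arcsec

0.08558 ° = 308.088 arcsec and 0.4100 mrad = 84.5686 arcsec.
308.088 + 84.5686 ≈ 392.7 arcsec.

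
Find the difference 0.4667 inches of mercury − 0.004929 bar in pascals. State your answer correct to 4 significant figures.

0.4667 inHg = 1580.43 Pa and 0.004929 bar = 492.900 Pa.
1580.43 − 492.900 ≈ 1088 Pa.

1088 pascals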